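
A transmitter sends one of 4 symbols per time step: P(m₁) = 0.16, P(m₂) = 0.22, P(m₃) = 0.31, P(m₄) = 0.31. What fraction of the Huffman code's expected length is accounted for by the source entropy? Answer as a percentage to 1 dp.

Entropy H = −Σ p log₂ p ≈ 1.9512 bits.
Huffman merges: 4/25+11/50→19/50; 31/100+31/100→31/50; 19/50+31/50→1. L = 2 ≈ 2.0000.
Efficiency = H/L = 1.9512/2.0000 = 97.6%.

97.6%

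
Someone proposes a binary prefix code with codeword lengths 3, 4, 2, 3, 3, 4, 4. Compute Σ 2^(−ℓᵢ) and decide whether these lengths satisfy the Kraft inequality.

0.8125; yes

With common denominator 2^4 = 16: Σ 2^(−ℓᵢ) = 2/16 + 1/16 + 4/16 + 2/16 + 2/16 + 1/16 + 1/16 = 13/16 = 0.8125.
Kraft's inequality requires Σ ≤ 1; here Σ = 0.8125 ≤ 1, so such a prefix code exists.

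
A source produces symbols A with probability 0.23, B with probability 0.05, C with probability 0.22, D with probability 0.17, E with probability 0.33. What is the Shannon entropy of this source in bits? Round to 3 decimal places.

2.147 bits

H = −Σ pᵢ log₂ pᵢ.
−0.23·log₂(0.23) = 0.4877
−0.05·log₂(0.05) = 0.2161
−0.22·log₂(0.22) = 0.4806
−0.17·log₂(0.17) = 0.4346
−0.33·log₂(0.33) = 0.5278
Sum ≈ 2.1467 → 2.147 bits.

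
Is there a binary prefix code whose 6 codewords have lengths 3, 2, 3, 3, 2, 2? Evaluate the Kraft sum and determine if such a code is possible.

1.125; no

With common denominator 2^3 = 8: Σ 2^(−ℓᵢ) = 1/8 + 2/8 + 1/8 + 1/8 + 2/8 + 2/8 = 9/8 = 1.125.
Kraft's inequality requires Σ ≤ 1; here Σ = 1.125 > 1, so no such prefix code exists.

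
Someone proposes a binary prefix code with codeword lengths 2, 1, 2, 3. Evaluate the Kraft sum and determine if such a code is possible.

With common denominator 2^3 = 8: Σ 2^(−ℓᵢ) = 2/8 + 4/8 + 2/8 + 1/8 = 9/8 = 1.125.
Kraft's inequality requires Σ ≤ 1; here Σ = 1.125 > 1, so no such prefix code exists.

1.125; no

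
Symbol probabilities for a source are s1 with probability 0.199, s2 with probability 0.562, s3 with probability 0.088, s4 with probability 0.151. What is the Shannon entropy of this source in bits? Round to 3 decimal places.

1.651 bits

H = −Σ pᵢ log₂ pᵢ.
−0.199·log₂(0.199) = 0.4635
−0.562·log₂(0.562) = 0.4672
−0.088·log₂(0.088) = 0.3086
−0.151·log₂(0.151) = 0.4118
Sum ≈ 1.6511 → 1.651 bits.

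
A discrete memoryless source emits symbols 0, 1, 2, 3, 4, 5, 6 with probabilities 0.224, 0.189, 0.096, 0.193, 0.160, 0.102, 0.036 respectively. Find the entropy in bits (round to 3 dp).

H = −Σ pᵢ log₂ pᵢ.
−0.224·log₂(0.224) = 0.4835
−0.189·log₂(0.189) = 0.4543
−0.096·log₂(0.096) = 0.3246
−0.193·log₂(0.193) = 0.4581
−0.160·log₂(0.160) = 0.4230
−0.102·log₂(0.102) = 0.3359
−0.036·log₂(0.036) = 0.1727
Sum ≈ 2.6520 → 2.652 bits.

2.652 bits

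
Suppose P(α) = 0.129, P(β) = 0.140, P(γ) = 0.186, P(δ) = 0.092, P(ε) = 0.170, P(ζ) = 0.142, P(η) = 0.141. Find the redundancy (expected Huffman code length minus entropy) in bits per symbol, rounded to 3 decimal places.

0.035 bits

Entropy H = −Σ p log₂ p ≈ 2.7792 bits.
Huffman merges: 23/250+129/1000→221/1000; 7/50+141/1000→281/1000; 71/500+17/100→39/125; 93/500+221/1000→407/1000; 281/1000+39/125→593/1000; 407/1000+593/1000→1. L = 1407/500 ≈ 2.8140.
L − H = 2.8140 − 2.7792 = 0.035 bits.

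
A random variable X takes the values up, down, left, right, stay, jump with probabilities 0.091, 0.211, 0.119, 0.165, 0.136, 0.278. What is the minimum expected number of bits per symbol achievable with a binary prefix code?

Repeatedly combine the two least-probable nodes; the expected code length is the sum of the merged weights.
merge 91/1000 + 119/1000 → 21/100
merge 17/125 + 33/200 → 301/1000
merge 21/100 + 211/1000 → 421/1000
merge 139/500 + 301/1000 → 579/1000
merge 421/1000 + 579/1000 → 1
L = 21/100 + 301/1000 + 421/1000 + 579/1000 + 1 = 2511/1000 = 2.511 bits/symbol.

2.511 bits/symbol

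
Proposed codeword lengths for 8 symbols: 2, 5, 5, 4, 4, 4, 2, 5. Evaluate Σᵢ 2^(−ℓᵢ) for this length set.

0.78125

With common denominator 2^5 = 32: Σ 2^(−ℓᵢ) = 8/32 + 1/32 + 1/32 + 2/32 + 2/32 + 2/32 + 8/32 + 1/32 = 25/32 = 0.78125.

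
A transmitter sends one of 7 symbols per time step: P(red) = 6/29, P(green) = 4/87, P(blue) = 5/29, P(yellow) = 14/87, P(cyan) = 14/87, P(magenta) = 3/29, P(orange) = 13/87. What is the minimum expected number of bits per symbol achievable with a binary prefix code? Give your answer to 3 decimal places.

Repeatedly combine the two least-probable nodes; the expected code length is the sum of the merged weights.
merge 4/87 + 3/29 → 13/87
merge 13/87 + 13/87 → 26/87
merge 14/87 + 14/87 → 28/87
merge 5/29 + 6/29 → 11/29
merge 26/87 + 28/87 → 18/29
merge 11/29 + 18/29 → 1
L = 13/87 + 26/87 + 28/87 + 11/29 + 18/29 + 1 = 241/87 ≈ 2.770 bits/symbol.

2.770 bits/symbol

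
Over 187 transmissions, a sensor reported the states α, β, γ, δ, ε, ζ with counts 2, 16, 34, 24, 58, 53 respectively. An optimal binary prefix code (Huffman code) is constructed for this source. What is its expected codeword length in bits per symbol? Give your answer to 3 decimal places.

Probabilities are the counts divided by 187.
Repeatedly combine the two least-probable nodes; the expected code length is the sum of the merged weights.
merge 2/187 + 16/187 → 18/187
merge 18/187 + 24/187 → 42/187
merge 2/11 + 42/187 → 76/187
merge 53/187 + 58/187 → 111/187
merge 76/187 + 111/187 → 1
L = 18/187 + 42/187 + 76/187 + 111/187 + 1 = 434/187 ≈ 2.321 bits/symbol.

2.321 bits/symbol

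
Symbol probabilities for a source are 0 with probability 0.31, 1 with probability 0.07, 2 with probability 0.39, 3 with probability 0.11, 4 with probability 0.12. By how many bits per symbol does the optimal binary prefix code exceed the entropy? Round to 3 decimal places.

Entropy H = −Σ p log₂ p ≈ 2.0395 bits.
Huffman merges: 7/100+11/100→9/50; 3/25+9/50→3/10; 3/10+31/100→61/100; 39/100+61/100→1. L = 209/100 ≈ 2.0900.
L − H = 2.0900 − 2.0395 = 0.050 bits.

0.050 bits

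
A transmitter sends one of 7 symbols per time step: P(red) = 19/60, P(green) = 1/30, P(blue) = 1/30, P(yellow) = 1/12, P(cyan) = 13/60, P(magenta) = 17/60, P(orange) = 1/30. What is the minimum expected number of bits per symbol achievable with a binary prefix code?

2.35 bits/symbol

Repeatedly combine the two least-probable nodes; the expected code length is the sum of the merged weights.
merge 1/30 + 1/30 → 1/15
merge 1/30 + 1/15 → 1/10
merge 1/12 + 1/10 → 11/60
merge 11/60 + 13/60 → 2/5
merge 17/60 + 19/60 → 3/5
merge 2/5 + 3/5 → 1
L = 1/15 + 1/10 + 11/60 + 2/5 + 3/5 + 1 = 47/20 = 2.35 bits/symbol.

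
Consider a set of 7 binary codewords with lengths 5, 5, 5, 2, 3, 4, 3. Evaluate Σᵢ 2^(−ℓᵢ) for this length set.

0.65625

With common denominator 2^5 = 32: Σ 2^(−ℓᵢ) = 1/32 + 1/32 + 1/32 + 8/32 + 4/32 + 2/32 + 4/32 = 21/32 = 0.65625.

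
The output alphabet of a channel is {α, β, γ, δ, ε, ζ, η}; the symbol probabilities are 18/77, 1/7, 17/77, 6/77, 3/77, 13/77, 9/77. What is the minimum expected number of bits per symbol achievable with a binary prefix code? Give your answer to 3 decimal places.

Repeatedly combine the two least-probable nodes; the expected code length is the sum of the merged weights.
merge 3/77 + 6/77 → 9/77
merge 9/77 + 9/77 → 18/77
merge 1/7 + 13/77 → 24/77
merge 17/77 + 18/77 → 5/11
merge 18/77 + 24/77 → 6/11
merge 5/11 + 6/11 → 1
L = 9/77 + 18/77 + 24/77 + 5/11 + 6/11 + 1 = 205/77 ≈ 2.662 bits/symbol.

2.662 bits/symbol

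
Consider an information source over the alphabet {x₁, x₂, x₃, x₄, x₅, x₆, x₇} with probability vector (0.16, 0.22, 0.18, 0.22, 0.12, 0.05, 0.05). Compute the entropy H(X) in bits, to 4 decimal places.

2.6287 bits

H = −Σ pᵢ log₂ pᵢ.
−0.16·log₂(0.16) = 0.4230
−0.22·log₂(0.22) = 0.4806
−0.18·log₂(0.18) = 0.4453
−0.22·log₂(0.22) = 0.4806
−0.12·log₂(0.12) = 0.3671
−0.05·log₂(0.05) = 0.2161
−0.05·log₂(0.05) = 0.2161
Sum ≈ 2.6287 → 2.6287 bits.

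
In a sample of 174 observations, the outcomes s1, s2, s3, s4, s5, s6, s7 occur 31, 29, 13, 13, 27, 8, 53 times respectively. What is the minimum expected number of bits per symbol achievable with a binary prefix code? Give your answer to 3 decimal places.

Probabilities are the counts divided by 174.
Repeatedly combine the two least-probable nodes; the expected code length is the sum of the merged weights.
merge 4/87 + 13/174 → 7/58
merge 13/174 + 7/58 → 17/87
merge 9/58 + 1/6 → 28/87
merge 31/174 + 17/87 → 65/174
merge 53/174 + 28/87 → 109/174
merge 65/174 + 109/174 → 1
L = 7/58 + 17/87 + 28/87 + 65/174 + 109/174 + 1 = 153/58 ≈ 2.638 bits/symbol.

2.638 bits/symbol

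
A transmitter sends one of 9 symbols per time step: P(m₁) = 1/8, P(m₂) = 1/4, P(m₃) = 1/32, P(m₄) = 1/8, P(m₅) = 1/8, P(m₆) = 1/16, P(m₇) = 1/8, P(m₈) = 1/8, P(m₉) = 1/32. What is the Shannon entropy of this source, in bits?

2.9375 bits

Each probability is a power of 1/2, so log₂(1/p) is an integer.
H = Σ p·log₂(1/p) = 1/8·3 + 1/4·2 + 1/32·5 + 1/8·3 + 1/8·3 + 1/16·4 + 1/8·3 + 1/8·3 + 1/32·5 = 2.9375 bits.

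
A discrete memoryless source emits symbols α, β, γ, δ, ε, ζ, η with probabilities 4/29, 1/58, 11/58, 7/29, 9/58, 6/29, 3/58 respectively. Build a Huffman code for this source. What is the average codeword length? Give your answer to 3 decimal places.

2.621 bits/symbol

Repeatedly combine the two least-probable nodes; the expected code length is the sum of the merged weights.
merge 1/58 + 3/58 → 2/29
merge 2/29 + 4/29 → 6/29
merge 9/58 + 11/58 → 10/29
merge 6/29 + 6/29 → 12/29
merge 7/29 + 10/29 → 17/29
merge 12/29 + 17/29 → 1
L = 2/29 + 6/29 + 10/29 + 12/29 + 17/29 + 1 = 76/29 ≈ 2.621 bits/symbol.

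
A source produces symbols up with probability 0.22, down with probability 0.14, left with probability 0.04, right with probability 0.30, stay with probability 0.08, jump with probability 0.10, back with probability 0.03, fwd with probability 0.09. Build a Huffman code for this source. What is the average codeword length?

Repeatedly combine the two least-probable nodes; the expected code length is the sum of the merged weights.
merge 3/100 + 1/25 → 7/100
merge 7/100 + 2/25 → 3/20
merge 9/100 + 1/10 → 19/100
merge 7/50 + 3/20 → 29/100
merge 19/100 + 11/50 → 41/100
merge 29/100 + 3/10 → 59/100
merge 41/100 + 59/100 → 1
L = 7/100 + 3/20 + 19/100 + 29/100 + 41/100 + 59/100 + 1 = 27/10 = 2.7 bits/symbol.

2.7 bits/symbol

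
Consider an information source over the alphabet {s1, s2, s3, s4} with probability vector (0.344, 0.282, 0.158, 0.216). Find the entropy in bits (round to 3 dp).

H = −Σ pᵢ log₂ pᵢ.
−0.344·log₂(0.344) = 0.5296
−0.282·log₂(0.282) = 0.5150
−0.158·log₂(0.158) = 0.4206
−0.216·log₂(0.216) = 0.4776
Sum ≈ 1.9427 → 1.943 bits.

1.943 bits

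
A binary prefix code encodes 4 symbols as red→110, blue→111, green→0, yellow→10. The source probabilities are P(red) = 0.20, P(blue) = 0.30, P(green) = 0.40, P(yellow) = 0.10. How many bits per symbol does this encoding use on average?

2.1 bits/symbol

L̄ = Σ pᵢ·ℓᵢ = 0.20·3 + 0.30·3 + 0.40·1 + 0.10·2 = 2.1 bits/symbol.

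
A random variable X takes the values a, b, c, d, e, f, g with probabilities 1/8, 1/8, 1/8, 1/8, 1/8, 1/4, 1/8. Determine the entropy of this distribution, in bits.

2.75 bits

Each probability is a power of 1/2, so log₂(1/p) is an integer.
H = Σ p·log₂(1/p) = 1/8·3 + 1/8·3 + 1/8·3 + 1/8·3 + 1/8·3 + 1/4·2 + 1/8·3 = 2.75 bits.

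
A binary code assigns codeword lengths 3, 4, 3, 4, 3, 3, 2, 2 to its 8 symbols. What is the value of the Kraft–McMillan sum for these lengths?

With common denominator 2^4 = 16: Σ 2^(−ℓᵢ) = 2/16 + 1/16 + 2/16 + 1/16 + 2/16 + 2/16 + 4/16 + 4/16 = 18/16 = 1.125.

1.125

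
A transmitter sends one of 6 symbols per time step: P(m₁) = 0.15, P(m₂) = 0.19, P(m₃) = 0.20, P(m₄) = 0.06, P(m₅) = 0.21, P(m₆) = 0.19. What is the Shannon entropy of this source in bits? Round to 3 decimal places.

2.502 bits

H = −Σ pᵢ log₂ pᵢ.
−0.15·log₂(0.15) = 0.4105
−0.19·log₂(0.19) = 0.4552
−0.20·log₂(0.20) = 0.4644
−0.06·log₂(0.06) = 0.2435
−0.21·log₂(0.21) = 0.4728
−0.19·log₂(0.19) = 0.4552
Sum ≈ 2.5017 → 2.502 bits.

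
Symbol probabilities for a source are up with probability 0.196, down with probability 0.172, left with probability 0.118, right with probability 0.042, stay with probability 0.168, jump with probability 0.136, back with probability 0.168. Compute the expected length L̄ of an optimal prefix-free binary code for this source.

2.792 bits/symbol

Repeatedly combine the two least-probable nodes; the expected code length is the sum of the merged weights.
merge 21/500 + 59/500 → 4/25
merge 17/125 + 4/25 → 37/125
merge 21/125 + 21/125 → 42/125
merge 43/250 + 49/250 → 46/125
merge 37/125 + 42/125 → 79/125
merge 46/125 + 79/125 → 1
L = 4/25 + 37/125 + 42/125 + 46/125 + 79/125 + 1 = 349/125 = 2.792 bits/symbol.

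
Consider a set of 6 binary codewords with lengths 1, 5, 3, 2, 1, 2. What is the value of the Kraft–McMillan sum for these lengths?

1.65625

With common denominator 2^5 = 32: Σ 2^(−ℓᵢ) = 16/32 + 1/32 + 4/32 + 8/32 + 16/32 + 8/32 = 53/32 = 1.65625.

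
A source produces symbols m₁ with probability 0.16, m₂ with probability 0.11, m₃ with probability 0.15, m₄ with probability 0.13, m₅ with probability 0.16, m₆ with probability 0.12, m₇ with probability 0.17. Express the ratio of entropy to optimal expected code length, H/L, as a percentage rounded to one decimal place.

98.6%

Entropy H = −Σ p log₂ p ≈ 2.7912 bits.
Huffman merges: 11/100+3/25→23/100; 13/100+3/20→7/25; 4/25+4/25→8/25; 17/100+23/100→2/5; 7/25+8/25→3/5; 2/5+3/5→1. L = 283/100 ≈ 2.8300.
Efficiency = H/L = 2.7912/2.8300 = 98.6%.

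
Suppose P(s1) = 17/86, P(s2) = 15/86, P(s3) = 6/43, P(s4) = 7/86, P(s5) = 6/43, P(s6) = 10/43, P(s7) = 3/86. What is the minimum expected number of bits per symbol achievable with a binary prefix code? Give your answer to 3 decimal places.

Repeatedly combine the two least-probable nodes; the expected code length is the sum of the merged weights.
merge 3/86 + 7/86 → 5/43
merge 5/43 + 6/43 → 11/43
merge 6/43 + 15/86 → 27/86
merge 17/86 + 10/43 → 37/86
merge 11/43 + 27/86 → 49/86
merge 37/86 + 49/86 → 1
L = 5/43 + 11/43 + 27/86 + 37/86 + 49/86 + 1 = 231/86 ≈ 2.686 bits/symbol.

2.686 bits/symbol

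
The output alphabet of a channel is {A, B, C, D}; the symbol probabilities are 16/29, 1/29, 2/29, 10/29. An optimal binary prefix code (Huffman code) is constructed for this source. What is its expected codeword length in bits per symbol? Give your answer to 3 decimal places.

1.552 bits/symbol

Repeatedly combine the two least-probable nodes; the expected code length is the sum of the merged weights.
merge 1/29 + 2/29 → 3/29
merge 3/29 + 10/29 → 13/29
merge 13/29 + 16/29 → 1
L = 3/29 + 13/29 + 1 = 45/29 ≈ 1.552 bits/symbol.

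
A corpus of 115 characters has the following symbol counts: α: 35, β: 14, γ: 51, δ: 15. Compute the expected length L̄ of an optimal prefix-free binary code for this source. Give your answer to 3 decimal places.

1.809 bits/symbol

Probabilities are the counts divided by 115.
Repeatedly combine the two least-probable nodes; the expected code length is the sum of the merged weights.
merge 14/115 + 3/23 → 29/115
merge 29/115 + 7/23 → 64/115
merge 51/115 + 64/115 → 1
L = 29/115 + 64/115 + 1 = 208/115 ≈ 1.809 bits/symbol.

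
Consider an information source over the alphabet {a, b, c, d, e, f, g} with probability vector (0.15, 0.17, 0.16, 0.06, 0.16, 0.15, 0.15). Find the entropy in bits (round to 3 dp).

H = −Σ pᵢ log₂ pᵢ.
−0.15·log₂(0.15) = 0.4105
−0.17·log₂(0.17) = 0.4346
−0.16·log₂(0.16) = 0.4230
−0.06·log₂(0.06) = 0.2435
−0.16·log₂(0.16) = 0.4230
−0.15·log₂(0.15) = 0.4105
−0.15·log₂(0.15) = 0.4105
Sum ≈ 2.7558 → 2.756 bits.

2.756 bits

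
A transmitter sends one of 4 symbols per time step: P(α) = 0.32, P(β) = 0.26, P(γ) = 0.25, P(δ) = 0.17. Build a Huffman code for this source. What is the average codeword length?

Repeatedly combine the two least-probable nodes; the expected code length is the sum of the merged weights.
merge 17/100 + 1/4 → 21/50
merge 13/50 + 8/25 → 29/50
merge 21/50 + 29/50 → 1
L = 21/50 + 29/50 + 1 = 2 bits/symbol.

2 bits/symbol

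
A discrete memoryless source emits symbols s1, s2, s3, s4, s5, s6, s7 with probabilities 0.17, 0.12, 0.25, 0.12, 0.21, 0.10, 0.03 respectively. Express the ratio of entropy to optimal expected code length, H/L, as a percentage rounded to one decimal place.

Entropy H = −Σ p log₂ p ≈ 2.6255 bits.
Huffman merges: 3/100+1/10→13/100; 3/25+3/25→6/25; 13/100+17/100→3/10; 21/100+6/25→9/20; 1/4+3/10→11/20; 9/20+11/20→1. L = 267/100 ≈ 2.6700.
Efficiency = H/L = 2.6255/2.6700 = 98.3%.

98.3%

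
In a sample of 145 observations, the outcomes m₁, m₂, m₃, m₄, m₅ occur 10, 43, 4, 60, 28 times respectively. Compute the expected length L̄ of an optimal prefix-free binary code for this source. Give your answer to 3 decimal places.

1.972 bits/symbol

Probabilities are the counts divided by 145.
Repeatedly combine the two least-probable nodes; the expected code length is the sum of the merged weights.
merge 4/145 + 2/29 → 14/145
merge 14/145 + 28/145 → 42/145
merge 42/145 + 43/145 → 17/29
merge 12/29 + 17/29 → 1
L = 14/145 + 42/145 + 17/29 + 1 = 286/145 ≈ 1.972 bits/symbol.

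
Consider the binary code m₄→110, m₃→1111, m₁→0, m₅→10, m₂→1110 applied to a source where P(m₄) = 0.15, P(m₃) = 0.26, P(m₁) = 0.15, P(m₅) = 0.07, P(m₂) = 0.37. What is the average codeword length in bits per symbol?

L̄ = Σ pᵢ·ℓᵢ = 0.15·3 + 0.26·4 + 0.15·1 + 0.07·2 + 0.37·4 = 3.26 bits/symbol.

3.26 bits/symbol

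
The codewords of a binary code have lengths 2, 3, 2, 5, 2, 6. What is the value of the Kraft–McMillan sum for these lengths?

0.921875

With common denominator 2^6 = 64: Σ 2^(−ℓᵢ) = 16/64 + 8/64 + 16/64 + 2/64 + 16/64 + 1/64 = 59/64 = 0.921875.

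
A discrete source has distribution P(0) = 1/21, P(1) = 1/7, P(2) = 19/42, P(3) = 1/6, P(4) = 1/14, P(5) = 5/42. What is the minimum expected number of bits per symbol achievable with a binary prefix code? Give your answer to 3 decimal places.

2.214 bits/symbol

Repeatedly combine the two least-probable nodes; the expected code length is the sum of the merged weights.
merge 1/21 + 1/14 → 5/42
merge 5/42 + 5/42 → 5/21
merge 1/7 + 1/6 → 13/42
merge 5/21 + 13/42 → 23/42
merge 19/42 + 23/42 → 1
L = 5/42 + 5/21 + 13/42 + 23/42 + 1 = 31/14 ≈ 2.214 bits/symbol.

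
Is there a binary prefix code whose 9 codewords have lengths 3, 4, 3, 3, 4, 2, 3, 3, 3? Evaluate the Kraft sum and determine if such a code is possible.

1.125; no

With common denominator 2^4 = 16: Σ 2^(−ℓᵢ) = 2/16 + 1/16 + 2/16 + 2/16 + 1/16 + 4/16 + 2/16 + 2/16 + 2/16 = 18/16 = 1.125.
Kraft's inequality requires Σ ≤ 1; here Σ = 1.125 > 1, so no such prefix code exists.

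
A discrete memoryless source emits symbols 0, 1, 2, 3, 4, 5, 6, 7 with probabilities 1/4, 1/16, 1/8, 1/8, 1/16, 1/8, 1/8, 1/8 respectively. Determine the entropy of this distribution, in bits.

2.875 bits

Each probability is a power of 1/2, so log₂(1/p) is an integer.
H = Σ p·log₂(1/p) = 1/4·2 + 1/16·4 + 1/8·3 + 1/8·3 + 1/16·4 + 1/8·3 + 1/8·3 + 1/8·3 = 2.875 bits.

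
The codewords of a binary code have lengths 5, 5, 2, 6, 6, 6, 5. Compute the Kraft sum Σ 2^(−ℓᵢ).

With common denominator 2^6 = 64: Σ 2^(−ℓᵢ) = 2/64 + 2/64 + 16/64 + 1/64 + 1/64 + 1/64 + 2/64 = 25/64 = 0.390625.

0.390625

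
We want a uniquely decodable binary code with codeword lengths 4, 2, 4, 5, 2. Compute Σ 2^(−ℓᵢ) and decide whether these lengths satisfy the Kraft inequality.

0.65625; yes

With common denominator 2^5 = 32: Σ 2^(−ℓᵢ) = 2/32 + 8/32 + 2/32 + 1/32 + 8/32 = 21/32 = 0.65625.
Kraft's inequality requires Σ ≤ 1; here Σ = 0.65625 ≤ 1, so such a prefix code exists.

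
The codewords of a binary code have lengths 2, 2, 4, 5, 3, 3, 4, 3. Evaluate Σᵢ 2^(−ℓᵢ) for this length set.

With common denominator 2^5 = 32: Σ 2^(−ℓᵢ) = 8/32 + 8/32 + 2/32 + 1/32 + 4/32 + 4/32 + 2/32 + 4/32 = 33/32 = 1.03125.

1.03125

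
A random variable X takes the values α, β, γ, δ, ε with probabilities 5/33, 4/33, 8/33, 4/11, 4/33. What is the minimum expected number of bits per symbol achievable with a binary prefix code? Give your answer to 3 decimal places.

2.242 bits/symbol

Repeatedly combine the two least-probable nodes; the expected code length is the sum of the merged weights.
merge 4/33 + 4/33 → 8/33
merge 5/33 + 8/33 → 13/33
merge 8/33 + 4/11 → 20/33
merge 13/33 + 20/33 → 1
L = 8/33 + 13/33 + 20/33 + 1 = 74/33 ≈ 2.242 bits/symbol.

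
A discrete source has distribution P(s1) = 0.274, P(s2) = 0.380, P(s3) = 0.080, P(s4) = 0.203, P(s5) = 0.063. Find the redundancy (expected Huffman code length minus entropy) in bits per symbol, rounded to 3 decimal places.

Entropy H = −Σ p log₂ p ≈ 2.0520 bits.
Huffman merges: 63/1000+2/25→143/1000; 143/1000+203/1000→173/500; 137/500+173/500→31/50; 19/50+31/50→1. L = 2109/1000 ≈ 2.1090.
L − H = 2.1090 − 2.0520 = 0.057 bits.

0.057 bits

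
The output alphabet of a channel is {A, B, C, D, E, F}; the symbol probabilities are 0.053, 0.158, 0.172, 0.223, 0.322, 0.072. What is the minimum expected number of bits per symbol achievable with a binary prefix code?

Repeatedly combine the two least-probable nodes; the expected code length is the sum of the merged weights.
merge 53/1000 + 9/125 → 1/8
merge 1/8 + 79/500 → 283/1000
merge 43/250 + 223/1000 → 79/200
merge 283/1000 + 161/500 → 121/200
merge 79/200 + 121/200 → 1
L = 1/8 + 283/1000 + 79/200 + 121/200 + 1 = 301/125 = 2.408 bits/symbol.

2.408 bits/symbol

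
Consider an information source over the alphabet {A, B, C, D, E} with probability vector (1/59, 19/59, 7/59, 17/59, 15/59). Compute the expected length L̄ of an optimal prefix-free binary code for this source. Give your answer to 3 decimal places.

Repeatedly combine the two least-probable nodes; the expected code length is the sum of the merged weights.
merge 1/59 + 7/59 → 8/59
merge 8/59 + 15/59 → 23/59
merge 17/59 + 19/59 → 36/59
merge 23/59 + 36/59 → 1
L = 8/59 + 23/59 + 36/59 + 1 = 126/59 ≈ 2.136 bits/symbol.

2.136 bits/symbol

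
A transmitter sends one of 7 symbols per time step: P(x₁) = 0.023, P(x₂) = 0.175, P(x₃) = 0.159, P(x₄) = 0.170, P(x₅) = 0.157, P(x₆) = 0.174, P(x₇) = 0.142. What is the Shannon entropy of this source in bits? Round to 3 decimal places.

2.680 bits

H = −Σ pᵢ log₂ pᵢ.
−0.023·log₂(0.023) = 0.1252
−0.175·log₂(0.175) = 0.4401
−0.159·log₂(0.159) = 0.4218
−0.170·log₂(0.170) = 0.4346
−0.157·log₂(0.157) = 0.4194
−0.174·log₂(0.174) = 0.4390
−0.142·log₂(0.142) = 0.3999
Sum ≈ 2.6798 → 2.680 bits.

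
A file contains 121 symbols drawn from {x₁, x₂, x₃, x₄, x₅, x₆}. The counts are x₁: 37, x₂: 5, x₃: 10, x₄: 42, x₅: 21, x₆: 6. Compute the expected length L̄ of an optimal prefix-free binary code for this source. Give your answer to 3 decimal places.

2.264 bits/symbol

Probabilities are the counts divided by 121.
Repeatedly combine the two least-probable nodes; the expected code length is the sum of the merged weights.
merge 5/121 + 6/121 → 1/11
merge 10/121 + 1/11 → 21/121
merge 21/121 + 21/121 → 42/121
merge 37/121 + 42/121 → 79/121
merge 42/121 + 79/121 → 1
L = 1/11 + 21/121 + 42/121 + 79/121 + 1 = 274/121 ≈ 2.264 bits/symbol.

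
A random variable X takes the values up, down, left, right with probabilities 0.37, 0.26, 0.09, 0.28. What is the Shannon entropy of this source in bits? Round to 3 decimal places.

1.863 bits

H = −Σ pᵢ log₂ pᵢ.
−0.37·log₂(0.37) = 0.5307
−0.26·log₂(0.26) = 0.5053
−0.09·log₂(0.09) = 0.3127
−0.28·log₂(0.28) = 0.5142
Sum ≈ 1.8629 → 1.863 bits.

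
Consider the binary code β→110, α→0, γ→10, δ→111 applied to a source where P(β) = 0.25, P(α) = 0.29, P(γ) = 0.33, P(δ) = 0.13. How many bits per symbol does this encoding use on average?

2.09 bits/symbol

L̄ = Σ pᵢ·ℓᵢ = 0.25·3 + 0.29·1 + 0.33·2 + 0.13·3 = 2.09 bits/symbol.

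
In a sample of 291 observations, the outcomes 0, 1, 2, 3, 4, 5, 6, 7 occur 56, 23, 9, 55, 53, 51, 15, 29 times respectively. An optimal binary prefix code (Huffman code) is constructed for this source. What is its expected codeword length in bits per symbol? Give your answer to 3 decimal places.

Probabilities are the counts divided by 291.
Repeatedly combine the two least-probable nodes; the expected code length is the sum of the merged weights.
merge 3/97 + 5/97 → 8/97
merge 23/291 + 8/97 → 47/291
merge 29/291 + 47/291 → 76/291
merge 17/97 + 53/291 → 104/291
merge 55/291 + 56/291 → 37/97
merge 76/291 + 104/291 → 60/97
merge 37/97 + 60/97 → 1
L = 8/97 + 47/291 + 76/291 + 104/291 + 37/97 + 60/97 + 1 = 833/291 ≈ 2.863 bits/symbol.

2.863 bits/symbol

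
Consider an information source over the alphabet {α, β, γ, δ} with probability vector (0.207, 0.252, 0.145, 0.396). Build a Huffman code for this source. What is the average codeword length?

1.956 bits/symbol

Repeatedly combine the two least-probable nodes; the expected code length is the sum of the merged weights.
merge 29/200 + 207/1000 → 44/125
merge 63/250 + 44/125 → 151/250
merge 99/250 + 151/250 → 1
L = 44/125 + 151/250 + 1 = 489/250 = 1.956 bits/symbol.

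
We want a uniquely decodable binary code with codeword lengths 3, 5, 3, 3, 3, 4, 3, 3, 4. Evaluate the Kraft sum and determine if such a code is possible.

With common denominator 2^5 = 32: Σ 2^(−ℓᵢ) = 4/32 + 1/32 + 4/32 + 4/32 + 4/32 + 2/32 + 4/32 + 4/32 + 2/32 = 29/32 = 0.90625.
Kraft's inequality requires Σ ≤ 1; here Σ = 0.90625 ≤ 1, so such a prefix code exists.

0.90625; yes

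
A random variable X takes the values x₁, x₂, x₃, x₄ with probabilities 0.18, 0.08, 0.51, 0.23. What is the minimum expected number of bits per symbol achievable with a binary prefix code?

Repeatedly combine the two least-probable nodes; the expected code length is the sum of the merged weights.
merge 2/25 + 9/50 → 13/50
merge 23/100 + 13/50 → 49/100
merge 49/100 + 51/100 → 1
L = 13/50 + 49/100 + 1 = 7/4 = 1.75 bits/symbol.

1.75 bits/symbol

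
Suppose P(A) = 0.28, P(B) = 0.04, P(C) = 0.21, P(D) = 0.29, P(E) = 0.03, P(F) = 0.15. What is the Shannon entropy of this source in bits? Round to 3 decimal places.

H = −Σ pᵢ log₂ pᵢ.
−0.28·log₂(0.28) = 0.5142
−0.04·log₂(0.04) = 0.1858
−0.21·log₂(0.21) = 0.4728
−0.29·log₂(0.29) = 0.5179
−0.03·log₂(0.03) = 0.1518
−0.15·log₂(0.15) = 0.4105
Sum ≈ 2.2530 → 2.253 bits.

2.253 bits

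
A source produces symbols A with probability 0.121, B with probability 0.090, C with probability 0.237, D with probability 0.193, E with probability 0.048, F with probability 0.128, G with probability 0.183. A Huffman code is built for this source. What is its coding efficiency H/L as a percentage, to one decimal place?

Entropy H = −Σ p log₂ p ≈ 2.6699 bits.
Huffman merges: 6/125+9/100→69/500; 121/1000+16/125→249/1000; 69/500+183/1000→321/1000; 193/1000+237/1000→43/100; 249/1000+321/1000→57/100; 43/100+57/100→1. L = 677/250 ≈ 2.7080.
Efficiency = H/L = 2.6699/2.7080 = 98.6%.

98.6%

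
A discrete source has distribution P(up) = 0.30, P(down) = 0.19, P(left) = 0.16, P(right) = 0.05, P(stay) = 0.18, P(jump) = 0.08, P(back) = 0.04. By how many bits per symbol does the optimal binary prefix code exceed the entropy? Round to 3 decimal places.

0.052 bits

Entropy H = −Σ p log₂ p ≈ 2.5380 bits.
Huffman merges: 1/25+1/20→9/100; 2/25+9/100→17/100; 4/25+17/100→33/100; 9/50+19/100→37/100; 3/10+33/100→63/100; 37/100+63/100→1. L = 259/100 ≈ 2.5900.
L − H = 2.5900 − 2.5380 = 0.052 bits.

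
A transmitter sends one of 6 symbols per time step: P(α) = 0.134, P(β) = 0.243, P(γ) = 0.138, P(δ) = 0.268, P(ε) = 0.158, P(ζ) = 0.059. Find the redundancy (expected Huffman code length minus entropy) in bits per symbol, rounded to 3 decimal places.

Entropy H = −Σ p log₂ p ≈ 2.4494 bits.
Huffman merges: 59/1000+67/500→193/1000; 69/500+79/500→37/125; 193/1000+243/1000→109/250; 67/250+37/125→141/250; 109/250+141/250→1. L = 2489/1000 ≈ 2.4890.
L − H = 2.4890 − 2.4494 = 0.040 bits.

0.040 bits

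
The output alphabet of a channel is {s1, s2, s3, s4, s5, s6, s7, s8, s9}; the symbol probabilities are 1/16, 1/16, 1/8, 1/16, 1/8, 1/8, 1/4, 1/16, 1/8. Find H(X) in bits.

Each probability is a power of 1/2, so log₂(1/p) is an integer.
H = Σ p·log₂(1/p) = 1/16·4 + 1/16·4 + 1/8·3 + 1/16·4 + 1/8·3 + 1/8·3 + 1/4·2 + 1/16·4 + 1/8·3 = 3 bits.

3 bits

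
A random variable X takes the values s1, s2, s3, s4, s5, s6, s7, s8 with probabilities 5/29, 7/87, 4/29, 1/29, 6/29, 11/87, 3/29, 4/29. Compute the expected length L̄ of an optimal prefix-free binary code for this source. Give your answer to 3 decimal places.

Repeatedly combine the two least-probable nodes; the expected code length is the sum of the merged weights.
merge 1/29 + 7/87 → 10/87
merge 3/29 + 10/87 → 19/87
merge 11/87 + 4/29 → 23/87
merge 4/29 + 5/29 → 9/29
merge 6/29 + 19/87 → 37/87
merge 23/87 + 9/29 → 50/87
merge 37/87 + 50/87 → 1
L = 10/87 + 19/87 + 23/87 + 9/29 + 37/87 + 50/87 + 1 = 253/87 ≈ 2.908 bits/symbol.

2.908 bits/symbol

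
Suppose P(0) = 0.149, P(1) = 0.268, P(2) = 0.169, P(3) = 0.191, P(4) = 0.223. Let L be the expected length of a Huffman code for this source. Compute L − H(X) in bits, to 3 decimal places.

Entropy H = −Σ p log₂ p ≈ 2.2908 bits.
Huffman merges: 149/1000+169/1000→159/500; 191/1000+223/1000→207/500; 67/250+159/500→293/500; 207/500+293/500→1. L = 1159/500 ≈ 2.3180.
L − H = 2.3180 − 2.2908 = 0.027 bits.

0.027 bits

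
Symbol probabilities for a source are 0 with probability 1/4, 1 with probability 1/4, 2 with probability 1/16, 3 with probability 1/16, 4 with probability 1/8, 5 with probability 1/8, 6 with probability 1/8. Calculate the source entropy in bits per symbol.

Each probability is a power of 1/2, so log₂(1/p) is an integer.
H = Σ p·log₂(1/p) = 1/4·2 + 1/4·2 + 1/16·4 + 1/16·4 + 1/8·3 + 1/8·3 + 1/8·3 = 2.625 bits.

2.625 bits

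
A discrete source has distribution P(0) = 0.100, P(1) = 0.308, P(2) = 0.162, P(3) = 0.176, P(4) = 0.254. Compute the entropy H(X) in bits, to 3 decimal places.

H = −Σ pᵢ log₂ pᵢ.
−0.100·log₂(0.100) = 0.3322
−0.308·log₂(0.308) = 0.5233
−0.162·log₂(0.162) = 0.4254
−0.176·log₂(0.176) = 0.4411
−0.254·log₂(0.254) = 0.5022
Sum ≈ 2.2242 → 2.224 bits.

2.224 bits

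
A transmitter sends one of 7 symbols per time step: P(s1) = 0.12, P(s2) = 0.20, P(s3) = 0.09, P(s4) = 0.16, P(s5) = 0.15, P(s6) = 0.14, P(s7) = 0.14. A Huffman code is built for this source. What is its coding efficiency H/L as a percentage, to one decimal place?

Entropy H = −Σ p log₂ p ≈ 2.7719 bits.
Huffman merges: 9/100+3/25→21/100; 7/50+7/50→7/25; 3/20+4/25→31/100; 1/5+21/100→41/100; 7/25+31/100→59/100; 41/100+59/100→1. L = 14/5 ≈ 2.8000.
Efficiency = H/L = 2.7719/2.8000 = 99.0%.

99.0%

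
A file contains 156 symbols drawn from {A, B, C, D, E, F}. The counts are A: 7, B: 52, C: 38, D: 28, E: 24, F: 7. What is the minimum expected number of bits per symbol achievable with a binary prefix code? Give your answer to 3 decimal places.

Probabilities are the counts divided by 156.
Repeatedly combine the two least-probable nodes; the expected code length is the sum of the merged weights.
merge 7/156 + 7/156 → 7/78
merge 7/78 + 2/13 → 19/78
merge 7/39 + 19/78 → 11/26
merge 19/78 + 1/3 → 15/26
merge 11/26 + 15/26 → 1
L = 7/78 + 19/78 + 11/26 + 15/26 + 1 = 7/3 ≈ 2.333 bits/symbol.

2.333 bits/symbol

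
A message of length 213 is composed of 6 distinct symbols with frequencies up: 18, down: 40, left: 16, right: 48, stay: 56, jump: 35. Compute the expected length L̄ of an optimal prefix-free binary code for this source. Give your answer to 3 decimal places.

2.484 bits/symbol

Probabilities are the counts divided by 213.
Repeatedly combine the two least-probable nodes; the expected code length is the sum of the merged weights.
merge 16/213 + 6/71 → 34/213
merge 34/213 + 35/213 → 23/71
merge 40/213 + 16/71 → 88/213
merge 56/213 + 23/71 → 125/213
merge 88/213 + 125/213 → 1
L = 34/213 + 23/71 + 88/213 + 125/213 + 1 = 529/213 ≈ 2.484 bits/symbol.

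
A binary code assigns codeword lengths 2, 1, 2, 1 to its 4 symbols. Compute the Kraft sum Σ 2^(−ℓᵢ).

With common denominator 2^2 = 4: Σ 2^(−ℓᵢ) = 1/4 + 2/4 + 1/4 + 2/4 = 6/4 = 1.5.

1.5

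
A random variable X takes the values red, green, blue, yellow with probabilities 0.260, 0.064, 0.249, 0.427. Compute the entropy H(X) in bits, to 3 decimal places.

H = −Σ pᵢ log₂ pᵢ.
−0.260·log₂(0.260) = 0.5053
−0.064·log₂(0.064) = 0.2538
−0.249·log₂(0.249) = 0.4994
−0.427·log₂(0.427) = 0.5242
Sum ≈ 1.7828 → 1.783 bits.

1.783 bits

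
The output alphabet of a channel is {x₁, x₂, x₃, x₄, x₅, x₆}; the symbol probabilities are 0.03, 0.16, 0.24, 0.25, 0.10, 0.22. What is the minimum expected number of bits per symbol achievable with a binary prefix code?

Repeatedly combine the two least-probable nodes; the expected code length is the sum of the merged weights.
merge 3/100 + 1/10 → 13/100
merge 13/100 + 4/25 → 29/100
merge 11/50 + 6/25 → 23/50
merge 1/4 + 29/100 → 27/50
merge 23/50 + 27/50 → 1
L = 13/100 + 29/100 + 23/50 + 27/50 + 1 = 121/50 = 2.42 bits/symbol.

2.42 bits/symbol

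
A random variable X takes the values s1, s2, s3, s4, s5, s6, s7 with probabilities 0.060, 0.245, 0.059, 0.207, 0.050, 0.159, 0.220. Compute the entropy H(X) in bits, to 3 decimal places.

H = −Σ pᵢ log₂ pᵢ.
−0.060·log₂(0.060) = 0.2435
−0.245·log₂(0.245) = 0.4971
−0.059·log₂(0.059) = 0.2409
−0.207·log₂(0.207) = 0.4704
−0.050·log₂(0.050) = 0.2161
−0.159·log₂(0.159) = 0.4218
−0.220·log₂(0.220) = 0.4806
Sum ≈ 2.5704 → 2.570 bits.

2.570 bits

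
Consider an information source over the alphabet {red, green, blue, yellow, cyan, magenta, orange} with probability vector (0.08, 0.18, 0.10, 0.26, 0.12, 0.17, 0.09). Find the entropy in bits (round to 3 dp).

H = −Σ pᵢ log₂ pᵢ.
−0.08·log₂(0.08) = 0.2915
−0.18·log₂(0.18) = 0.4453
−0.10·log₂(0.10) = 0.3322
−0.26·log₂(0.26) = 0.5053
−0.12·log₂(0.12) = 0.3671
−0.17·log₂(0.17) = 0.4346
−0.09·log₂(0.09) = 0.3127
Sum ≈ 2.6886 → 2.689 bits.

2.689 bits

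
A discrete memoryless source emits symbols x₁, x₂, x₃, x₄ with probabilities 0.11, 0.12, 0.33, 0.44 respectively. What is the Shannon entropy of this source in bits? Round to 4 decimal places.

H = −Σ pᵢ log₂ pᵢ.
−0.11·log₂(0.11) = 0.3503
−0.12·log₂(0.12) = 0.3671
−0.33·log₂(0.33) = 0.5278
−0.44·log₂(0.44) = 0.5211
Sum ≈ 1.7663 → 1.7663 bits.

1.7663 bits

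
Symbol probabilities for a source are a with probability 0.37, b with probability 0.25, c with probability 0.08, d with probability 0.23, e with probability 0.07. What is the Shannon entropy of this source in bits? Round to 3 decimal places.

H = −Σ pᵢ log₂ pᵢ.
−0.37·log₂(0.37) = 0.5307
−0.25·log₂(0.25) = 0.5000
−0.08·log₂(0.08) = 0.2915
−0.23·log₂(0.23) = 0.4877
−0.07·log₂(0.07) = 0.2686
Sum ≈ 2.0785 → 2.078 bits.

2.078 bits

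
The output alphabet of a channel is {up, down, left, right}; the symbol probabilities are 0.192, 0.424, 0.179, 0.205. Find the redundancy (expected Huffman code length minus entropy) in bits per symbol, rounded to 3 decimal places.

Entropy H = −Σ p log₂ p ≈ 1.8949 bits.
Huffman merges: 179/1000+24/125→371/1000; 41/200+371/1000→72/125; 53/125+72/125→1. L = 1947/1000 ≈ 1.9470.
L − H = 1.9470 − 1.8949 = 0.052 bits.

0.052 bits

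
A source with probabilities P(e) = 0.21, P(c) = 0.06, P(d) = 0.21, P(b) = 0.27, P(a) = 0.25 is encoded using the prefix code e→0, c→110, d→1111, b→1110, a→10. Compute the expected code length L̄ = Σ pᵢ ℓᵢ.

2.81 bits/symbol

L̄ = Σ pᵢ·ℓᵢ = 0.21·1 + 0.06·3 + 0.21·4 + 0.27·4 + 0.25·2 = 2.81 bits/symbol.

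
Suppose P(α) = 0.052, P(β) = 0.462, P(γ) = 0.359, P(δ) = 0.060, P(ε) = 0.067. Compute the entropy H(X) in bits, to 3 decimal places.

1.772 bits

H = −Σ pᵢ log₂ pᵢ.
−0.052·log₂(0.052) = 0.2218
−0.462·log₂(0.462) = 0.5147
−0.359·log₂(0.359) = 0.5306
−0.060·log₂(0.060) = 0.2435
−0.067·log₂(0.067) = 0.2613
Sum ≈ 1.7719 → 1.772 bits.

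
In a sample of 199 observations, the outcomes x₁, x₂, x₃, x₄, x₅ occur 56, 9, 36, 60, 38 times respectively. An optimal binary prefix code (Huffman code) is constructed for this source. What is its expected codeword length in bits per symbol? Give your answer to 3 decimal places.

2.226 bits/symbol

Probabilities are the counts divided by 199.
Repeatedly combine the two least-probable nodes; the expected code length is the sum of the merged weights.
merge 9/199 + 36/199 → 45/199
merge 38/199 + 45/199 → 83/199
merge 56/199 + 60/199 → 116/199
merge 83/199 + 116/199 → 1
L = 45/199 + 83/199 + 116/199 + 1 = 443/199 ≈ 2.226 bits/symbol.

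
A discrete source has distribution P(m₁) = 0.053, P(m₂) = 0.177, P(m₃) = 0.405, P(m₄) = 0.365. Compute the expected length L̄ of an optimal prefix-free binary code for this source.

Repeatedly combine the two least-probable nodes; the expected code length is the sum of the merged weights.
merge 53/1000 + 177/1000 → 23/100
merge 23/100 + 73/200 → 119/200
merge 81/200 + 119/200 → 1
L = 23/100 + 119/200 + 1 = 73/40 = 1.825 bits/symbol.

1.825 bits/symbol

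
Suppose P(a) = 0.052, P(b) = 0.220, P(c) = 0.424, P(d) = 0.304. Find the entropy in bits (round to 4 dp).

1.7495 bits

H = −Σ pᵢ log₂ pᵢ.
−0.052·log₂(0.052) = 0.2218
−0.220·log₂(0.220) = 0.4806
−0.424·log₂(0.424) = 0.5249
−0.304·log₂(0.304) = 0.5222
Sum ≈ 1.7495 → 1.7495 bits.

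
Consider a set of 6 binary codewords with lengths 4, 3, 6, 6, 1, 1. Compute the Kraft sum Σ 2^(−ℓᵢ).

With common denominator 2^6 = 64: Σ 2^(−ℓᵢ) = 4/64 + 8/64 + 1/64 + 1/64 + 32/64 + 32/64 = 78/64 = 1.21875.

1.21875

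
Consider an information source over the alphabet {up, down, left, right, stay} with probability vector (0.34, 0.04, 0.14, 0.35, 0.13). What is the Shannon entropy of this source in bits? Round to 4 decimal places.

2.0248 bits

H = −Σ pᵢ log₂ pᵢ.
−0.34·log₂(0.34) = 0.5292
−0.04·log₂(0.04) = 0.1858
−0.14·log₂(0.14) = 0.3971
−0.35·log₂(0.35) = 0.5301
−0.13·log₂(0.13) = 0.3826
Sum ≈ 2.0248 → 2.0248 bits.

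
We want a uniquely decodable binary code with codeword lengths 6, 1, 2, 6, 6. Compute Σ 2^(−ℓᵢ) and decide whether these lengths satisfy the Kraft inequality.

With common denominator 2^6 = 64: Σ 2^(−ℓᵢ) = 1/64 + 32/64 + 16/64 + 1/64 + 1/64 = 51/64 = 0.796875.
Kraft's inequality requires Σ ≤ 1; here Σ = 0.796875 ≤ 1, so such a prefix code exists.

0.796875; yes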